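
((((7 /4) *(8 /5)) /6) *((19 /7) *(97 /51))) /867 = 1843 /663255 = 0.00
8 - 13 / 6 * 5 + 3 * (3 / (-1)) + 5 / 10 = -34 / 3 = -11.33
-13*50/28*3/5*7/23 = -195/46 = -4.24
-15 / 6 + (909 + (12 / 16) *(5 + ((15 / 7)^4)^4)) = 4956556541835647279 / 33232930569601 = 149145.94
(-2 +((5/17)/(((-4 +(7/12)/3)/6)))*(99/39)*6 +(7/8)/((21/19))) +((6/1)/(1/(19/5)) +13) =100019027/3633240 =27.53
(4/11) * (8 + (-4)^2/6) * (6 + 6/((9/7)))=4096/99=41.37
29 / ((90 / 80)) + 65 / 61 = 26.84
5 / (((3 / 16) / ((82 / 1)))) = 2186.67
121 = 121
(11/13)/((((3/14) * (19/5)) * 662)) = 385/245271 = 0.00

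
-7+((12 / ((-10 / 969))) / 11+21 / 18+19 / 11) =-36239 / 330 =-109.82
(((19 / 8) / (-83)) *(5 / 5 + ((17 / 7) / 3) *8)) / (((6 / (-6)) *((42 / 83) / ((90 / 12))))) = 14915 / 4704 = 3.17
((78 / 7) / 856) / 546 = 1 / 41944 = 0.00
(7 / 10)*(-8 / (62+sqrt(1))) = -4 / 45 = -0.09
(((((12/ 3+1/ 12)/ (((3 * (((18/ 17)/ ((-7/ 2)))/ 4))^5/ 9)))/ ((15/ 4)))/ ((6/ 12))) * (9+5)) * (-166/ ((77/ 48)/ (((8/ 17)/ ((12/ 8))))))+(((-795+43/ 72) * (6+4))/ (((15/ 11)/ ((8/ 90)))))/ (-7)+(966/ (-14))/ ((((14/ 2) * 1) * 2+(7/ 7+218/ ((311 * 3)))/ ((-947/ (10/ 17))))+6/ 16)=4039031745157780019297707/ 272625665502997125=14815302.65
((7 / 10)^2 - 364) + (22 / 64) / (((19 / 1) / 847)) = -5292427 / 15200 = -348.19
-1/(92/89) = -89/92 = -0.97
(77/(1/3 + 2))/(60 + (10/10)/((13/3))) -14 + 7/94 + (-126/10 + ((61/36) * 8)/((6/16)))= 3742849/368010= 10.17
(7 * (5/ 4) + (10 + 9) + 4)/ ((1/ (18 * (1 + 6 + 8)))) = 17145/ 2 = 8572.50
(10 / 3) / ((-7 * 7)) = -0.07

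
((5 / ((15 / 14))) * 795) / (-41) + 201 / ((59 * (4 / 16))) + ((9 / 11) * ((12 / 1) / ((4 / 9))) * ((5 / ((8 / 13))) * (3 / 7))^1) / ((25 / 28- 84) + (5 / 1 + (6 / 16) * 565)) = -5068621337 / 66442673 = -76.29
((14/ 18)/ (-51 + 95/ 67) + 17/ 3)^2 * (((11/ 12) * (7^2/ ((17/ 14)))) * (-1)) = -9790974859687/ 8288801928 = -1181.23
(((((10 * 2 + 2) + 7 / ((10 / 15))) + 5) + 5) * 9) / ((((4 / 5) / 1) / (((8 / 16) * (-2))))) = -478.12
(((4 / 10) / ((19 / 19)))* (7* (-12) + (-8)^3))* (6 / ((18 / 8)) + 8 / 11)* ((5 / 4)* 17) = -567392 / 33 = -17193.70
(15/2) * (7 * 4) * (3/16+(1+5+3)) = 1929.38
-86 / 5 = -17.20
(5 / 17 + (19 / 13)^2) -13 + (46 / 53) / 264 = -212381453 / 20099508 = -10.57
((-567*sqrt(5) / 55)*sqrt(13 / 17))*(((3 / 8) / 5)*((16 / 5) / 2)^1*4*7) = -47628*sqrt(1105) / 23375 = -67.73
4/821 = 0.00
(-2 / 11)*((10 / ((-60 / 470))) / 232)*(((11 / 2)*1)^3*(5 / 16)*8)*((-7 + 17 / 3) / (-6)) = 142175 / 25056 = 5.67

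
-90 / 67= -1.34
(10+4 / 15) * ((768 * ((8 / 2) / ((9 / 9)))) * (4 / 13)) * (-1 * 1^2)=-630784 / 65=-9704.37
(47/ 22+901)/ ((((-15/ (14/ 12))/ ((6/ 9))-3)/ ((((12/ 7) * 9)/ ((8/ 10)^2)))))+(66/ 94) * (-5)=-210869715/ 215072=-980.46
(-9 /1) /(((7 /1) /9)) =-81 /7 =-11.57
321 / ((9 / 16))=1712 / 3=570.67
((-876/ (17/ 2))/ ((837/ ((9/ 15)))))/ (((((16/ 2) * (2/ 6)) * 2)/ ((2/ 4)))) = -73/ 10540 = -0.01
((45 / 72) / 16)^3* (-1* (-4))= 125 / 524288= 0.00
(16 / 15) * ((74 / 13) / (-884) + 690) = 31717624 / 43095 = 735.99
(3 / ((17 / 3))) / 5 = 9 / 85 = 0.11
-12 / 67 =-0.18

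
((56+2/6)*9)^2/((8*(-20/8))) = -257049/20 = -12852.45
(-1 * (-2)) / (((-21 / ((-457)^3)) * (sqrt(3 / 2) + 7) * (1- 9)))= -95443993 / 570 + 95443993 * sqrt(6) / 7980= -138148.72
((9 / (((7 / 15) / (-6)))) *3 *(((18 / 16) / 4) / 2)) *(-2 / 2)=10935 / 224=48.82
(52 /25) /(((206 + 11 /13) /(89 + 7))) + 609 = 41004921 /67225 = 609.97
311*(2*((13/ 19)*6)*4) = 194064/ 19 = 10213.89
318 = 318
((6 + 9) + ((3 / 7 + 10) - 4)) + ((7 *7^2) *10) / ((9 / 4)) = 97390 / 63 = 1545.87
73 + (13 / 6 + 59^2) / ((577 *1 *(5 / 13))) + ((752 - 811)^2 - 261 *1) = 57273517 / 17310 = 3308.70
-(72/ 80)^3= -729/ 1000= -0.73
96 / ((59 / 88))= 8448 / 59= 143.19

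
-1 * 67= -67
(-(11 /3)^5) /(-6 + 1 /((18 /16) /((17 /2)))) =-161051 /378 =-426.06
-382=-382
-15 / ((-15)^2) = -1 / 15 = -0.07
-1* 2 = -2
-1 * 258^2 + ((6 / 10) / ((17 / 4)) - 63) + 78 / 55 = -62294787 / 935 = -66625.44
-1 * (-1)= 1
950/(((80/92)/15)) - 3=32769/2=16384.50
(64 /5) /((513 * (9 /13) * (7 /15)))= 832 /10773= 0.08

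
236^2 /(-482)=-27848 /241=-115.55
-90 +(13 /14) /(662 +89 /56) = -3344438 /37161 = -90.00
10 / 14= 5 / 7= 0.71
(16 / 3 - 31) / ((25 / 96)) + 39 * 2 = -514 / 25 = -20.56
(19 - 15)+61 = 65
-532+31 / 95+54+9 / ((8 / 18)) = -173821 / 380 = -457.42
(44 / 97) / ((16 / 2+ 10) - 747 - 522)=-44 / 121347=-0.00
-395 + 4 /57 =-22511 /57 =-394.93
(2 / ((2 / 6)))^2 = 36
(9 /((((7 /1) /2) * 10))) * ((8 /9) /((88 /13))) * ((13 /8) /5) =169 /15400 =0.01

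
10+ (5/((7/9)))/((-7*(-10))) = 989/98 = 10.09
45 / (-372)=-15 / 124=-0.12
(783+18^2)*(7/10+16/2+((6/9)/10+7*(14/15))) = 169371/10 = 16937.10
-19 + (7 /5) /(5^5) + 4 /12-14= -32.67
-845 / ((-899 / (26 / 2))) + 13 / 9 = 110552 / 8091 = 13.66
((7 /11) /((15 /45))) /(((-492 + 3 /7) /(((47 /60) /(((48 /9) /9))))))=-0.01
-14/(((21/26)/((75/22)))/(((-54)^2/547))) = -1895400/6017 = -315.01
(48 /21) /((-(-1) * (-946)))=-0.00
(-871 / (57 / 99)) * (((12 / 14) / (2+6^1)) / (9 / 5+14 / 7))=-431145 / 10108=-42.65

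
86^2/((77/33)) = 3169.71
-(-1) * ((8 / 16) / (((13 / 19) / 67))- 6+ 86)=3353 / 26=128.96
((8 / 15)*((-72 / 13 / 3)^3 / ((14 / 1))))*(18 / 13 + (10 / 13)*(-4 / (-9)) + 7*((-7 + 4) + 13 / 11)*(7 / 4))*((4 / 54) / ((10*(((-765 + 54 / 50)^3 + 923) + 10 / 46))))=-389240960000 / 4756511012054970645477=-0.00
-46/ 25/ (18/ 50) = -46/ 9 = -5.11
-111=-111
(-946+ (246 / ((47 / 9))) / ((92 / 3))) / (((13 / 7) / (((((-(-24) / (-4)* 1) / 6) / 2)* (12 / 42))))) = 2041931 / 28106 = 72.65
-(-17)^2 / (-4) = 289 / 4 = 72.25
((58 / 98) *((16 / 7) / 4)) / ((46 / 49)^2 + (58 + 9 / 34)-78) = -27608 / 1539127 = -0.02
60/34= 30/17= 1.76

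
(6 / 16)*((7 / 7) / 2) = 3 / 16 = 0.19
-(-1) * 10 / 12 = 5 / 6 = 0.83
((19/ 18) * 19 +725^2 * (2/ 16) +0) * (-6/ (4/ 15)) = -23660345/ 16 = -1478771.56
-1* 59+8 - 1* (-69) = 18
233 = 233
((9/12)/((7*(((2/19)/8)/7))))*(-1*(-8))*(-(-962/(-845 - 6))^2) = -308256/529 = -582.71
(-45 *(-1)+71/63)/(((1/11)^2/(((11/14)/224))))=19.58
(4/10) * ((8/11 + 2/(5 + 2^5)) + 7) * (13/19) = 82342/38665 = 2.13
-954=-954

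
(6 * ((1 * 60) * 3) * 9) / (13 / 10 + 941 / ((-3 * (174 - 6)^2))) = 4115059200 / 545663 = 7541.39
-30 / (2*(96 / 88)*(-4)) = 55 / 16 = 3.44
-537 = -537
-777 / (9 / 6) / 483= -74 / 69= -1.07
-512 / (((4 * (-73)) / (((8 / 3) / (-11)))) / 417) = -142336 / 803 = -177.26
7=7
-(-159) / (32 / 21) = 3339 / 32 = 104.34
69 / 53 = 1.30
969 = 969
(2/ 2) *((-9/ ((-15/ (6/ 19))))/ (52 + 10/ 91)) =819/ 225245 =0.00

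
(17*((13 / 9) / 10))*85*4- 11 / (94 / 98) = 348307 / 423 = 823.42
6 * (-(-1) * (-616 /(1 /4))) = -14784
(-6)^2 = 36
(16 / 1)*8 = 128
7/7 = 1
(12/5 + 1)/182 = 17/910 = 0.02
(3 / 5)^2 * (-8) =-72 / 25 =-2.88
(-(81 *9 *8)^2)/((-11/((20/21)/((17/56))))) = 9700456.04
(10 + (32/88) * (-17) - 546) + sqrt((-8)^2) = -5876/11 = -534.18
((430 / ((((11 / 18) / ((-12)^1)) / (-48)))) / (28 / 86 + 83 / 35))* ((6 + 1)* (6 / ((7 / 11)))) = 4473100800 / 451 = 9918183.59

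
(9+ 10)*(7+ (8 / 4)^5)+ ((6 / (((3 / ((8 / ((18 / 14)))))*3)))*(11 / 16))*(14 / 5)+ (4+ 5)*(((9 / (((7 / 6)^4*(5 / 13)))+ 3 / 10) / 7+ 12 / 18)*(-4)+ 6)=1616587579 / 2268945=712.48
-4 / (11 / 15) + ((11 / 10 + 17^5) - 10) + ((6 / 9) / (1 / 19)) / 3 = 1405648399 / 990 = 1419846.87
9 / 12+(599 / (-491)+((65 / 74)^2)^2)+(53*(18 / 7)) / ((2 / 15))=105358906859721 / 103063861712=1022.27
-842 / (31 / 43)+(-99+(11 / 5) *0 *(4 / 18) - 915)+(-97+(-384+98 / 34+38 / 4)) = -2793683 / 1054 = -2650.55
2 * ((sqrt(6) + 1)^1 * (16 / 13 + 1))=58 / 13 + 58 * sqrt(6) / 13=15.39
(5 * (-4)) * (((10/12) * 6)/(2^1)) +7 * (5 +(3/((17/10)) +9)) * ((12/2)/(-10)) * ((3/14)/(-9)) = -4116/85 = -48.42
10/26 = 5/13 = 0.38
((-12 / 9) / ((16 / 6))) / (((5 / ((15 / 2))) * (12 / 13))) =-13 / 16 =-0.81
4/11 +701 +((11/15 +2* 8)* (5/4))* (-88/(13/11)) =-367277/429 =-856.12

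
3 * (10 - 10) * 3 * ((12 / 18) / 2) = 0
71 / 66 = 1.08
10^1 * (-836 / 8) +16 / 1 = -1029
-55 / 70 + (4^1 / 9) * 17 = 853 / 126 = 6.77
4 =4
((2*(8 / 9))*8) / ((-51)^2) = 128 / 23409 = 0.01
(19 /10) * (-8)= -76 /5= -15.20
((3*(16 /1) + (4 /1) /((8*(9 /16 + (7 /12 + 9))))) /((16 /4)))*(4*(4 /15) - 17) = -93210 /487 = -191.40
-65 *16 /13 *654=-52320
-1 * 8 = -8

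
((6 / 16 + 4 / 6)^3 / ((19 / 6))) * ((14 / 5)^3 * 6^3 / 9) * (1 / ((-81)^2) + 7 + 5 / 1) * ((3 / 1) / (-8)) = -846.23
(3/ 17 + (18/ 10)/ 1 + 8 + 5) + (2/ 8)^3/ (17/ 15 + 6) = 8718779/ 582080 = 14.98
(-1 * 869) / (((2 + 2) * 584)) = -869 / 2336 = -0.37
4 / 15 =0.27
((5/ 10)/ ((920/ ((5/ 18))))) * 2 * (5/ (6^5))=5/ 25754112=0.00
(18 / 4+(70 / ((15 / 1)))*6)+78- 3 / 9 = 110.17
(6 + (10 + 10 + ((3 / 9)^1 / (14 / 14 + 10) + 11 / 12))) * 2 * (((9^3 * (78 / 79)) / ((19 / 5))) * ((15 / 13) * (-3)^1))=-583436925 / 16511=-35336.26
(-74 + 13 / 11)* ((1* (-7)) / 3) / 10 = 1869 / 110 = 16.99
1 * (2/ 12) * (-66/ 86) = -11/ 86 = -0.13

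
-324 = -324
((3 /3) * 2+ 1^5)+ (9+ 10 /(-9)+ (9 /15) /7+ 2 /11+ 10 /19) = 769133 /65835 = 11.68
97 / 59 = 1.64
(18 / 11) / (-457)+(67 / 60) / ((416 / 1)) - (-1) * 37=37.00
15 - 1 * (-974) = 989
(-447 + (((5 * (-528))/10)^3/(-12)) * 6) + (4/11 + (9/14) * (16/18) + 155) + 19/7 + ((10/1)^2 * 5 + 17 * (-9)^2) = 708512470/77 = 9201460.65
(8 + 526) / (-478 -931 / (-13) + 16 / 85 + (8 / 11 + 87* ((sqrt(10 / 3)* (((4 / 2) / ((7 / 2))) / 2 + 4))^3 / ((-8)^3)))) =-1926935400560389739520 / 1404161032679942118977 + 70629447789400500000* sqrt(30) / 1404161032679942118977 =-1.10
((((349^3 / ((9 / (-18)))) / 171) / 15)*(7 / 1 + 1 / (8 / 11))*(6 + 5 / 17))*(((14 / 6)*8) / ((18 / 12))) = -8532826057868 / 392445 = -21742730.98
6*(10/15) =4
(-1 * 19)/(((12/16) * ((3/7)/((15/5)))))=-532/3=-177.33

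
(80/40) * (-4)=-8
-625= -625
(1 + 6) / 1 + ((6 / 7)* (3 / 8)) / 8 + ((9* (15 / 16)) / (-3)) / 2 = 631 / 112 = 5.63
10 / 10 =1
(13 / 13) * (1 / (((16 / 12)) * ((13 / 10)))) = 15 / 26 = 0.58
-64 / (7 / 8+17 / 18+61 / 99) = -16896 / 643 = -26.28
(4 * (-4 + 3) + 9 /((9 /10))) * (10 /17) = 60 /17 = 3.53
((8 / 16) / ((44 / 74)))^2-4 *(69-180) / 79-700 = -106093065 / 152944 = -693.67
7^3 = 343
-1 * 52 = -52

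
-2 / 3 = -0.67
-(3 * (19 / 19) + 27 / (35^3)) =-128652 / 42875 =-3.00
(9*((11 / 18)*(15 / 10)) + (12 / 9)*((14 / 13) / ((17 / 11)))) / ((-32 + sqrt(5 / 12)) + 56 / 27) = -177022296 / 576863261 - 1971783*sqrt(15) / 1153726522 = -0.31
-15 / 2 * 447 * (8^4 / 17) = -13731840 / 17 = -807755.29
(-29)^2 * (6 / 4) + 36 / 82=103479 / 82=1261.94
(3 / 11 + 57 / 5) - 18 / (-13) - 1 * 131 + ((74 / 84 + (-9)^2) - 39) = -2254103 / 30030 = -75.06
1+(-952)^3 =-862801407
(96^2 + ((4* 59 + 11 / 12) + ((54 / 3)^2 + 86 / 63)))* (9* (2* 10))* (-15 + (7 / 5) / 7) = -182345398 / 7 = -26049342.57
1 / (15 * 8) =1 / 120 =0.01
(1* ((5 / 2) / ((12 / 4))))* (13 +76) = 445 / 6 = 74.17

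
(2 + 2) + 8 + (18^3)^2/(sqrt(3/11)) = 12 + 11337408*sqrt(33) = 65128462.51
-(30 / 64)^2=-225 / 1024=-0.22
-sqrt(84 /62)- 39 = -39- sqrt(1302) /31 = -40.16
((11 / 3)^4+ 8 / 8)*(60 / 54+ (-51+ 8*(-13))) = -20389970 / 729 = -27969.78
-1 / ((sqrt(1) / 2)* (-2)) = 1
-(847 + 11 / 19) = -16104 / 19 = -847.58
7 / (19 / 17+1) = 119 / 36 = 3.31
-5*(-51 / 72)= 85 / 24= 3.54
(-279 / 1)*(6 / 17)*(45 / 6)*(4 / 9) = -5580 / 17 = -328.24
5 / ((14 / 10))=25 / 7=3.57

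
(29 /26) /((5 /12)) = 174 /65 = 2.68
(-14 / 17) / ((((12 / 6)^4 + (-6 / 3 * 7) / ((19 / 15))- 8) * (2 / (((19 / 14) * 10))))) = 1805 / 986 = 1.83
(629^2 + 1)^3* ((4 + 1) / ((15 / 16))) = 990893885263188608 / 3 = 330297961754396202.67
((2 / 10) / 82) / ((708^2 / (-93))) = -31 / 68506080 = -0.00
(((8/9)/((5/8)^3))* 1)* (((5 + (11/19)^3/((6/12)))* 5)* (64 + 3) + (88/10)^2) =1322163810304/192909375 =6853.81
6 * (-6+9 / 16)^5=-14952627621 / 524288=-28519.87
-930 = -930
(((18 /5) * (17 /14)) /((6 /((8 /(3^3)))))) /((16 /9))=17 /140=0.12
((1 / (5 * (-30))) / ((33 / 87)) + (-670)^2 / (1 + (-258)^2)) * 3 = 147750923 / 7322150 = 20.18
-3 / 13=-0.23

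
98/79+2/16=863/632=1.37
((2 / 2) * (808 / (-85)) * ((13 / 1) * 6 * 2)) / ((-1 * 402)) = 21008 / 5695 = 3.69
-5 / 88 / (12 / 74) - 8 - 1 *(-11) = 1399 / 528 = 2.65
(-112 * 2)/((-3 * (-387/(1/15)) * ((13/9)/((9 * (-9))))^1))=0.72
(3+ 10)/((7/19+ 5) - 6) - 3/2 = -265/12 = -22.08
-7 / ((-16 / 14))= 49 / 8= 6.12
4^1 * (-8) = -32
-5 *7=-35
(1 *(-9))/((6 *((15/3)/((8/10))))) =-0.24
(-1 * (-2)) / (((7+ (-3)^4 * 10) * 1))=2 / 817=0.00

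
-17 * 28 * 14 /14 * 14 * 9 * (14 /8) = -104958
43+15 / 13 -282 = -3092 / 13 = -237.85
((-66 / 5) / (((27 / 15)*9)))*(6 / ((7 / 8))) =-352 / 63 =-5.59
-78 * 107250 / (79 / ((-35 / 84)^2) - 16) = -52284375 / 2744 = -19054.07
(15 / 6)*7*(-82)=-1435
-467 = -467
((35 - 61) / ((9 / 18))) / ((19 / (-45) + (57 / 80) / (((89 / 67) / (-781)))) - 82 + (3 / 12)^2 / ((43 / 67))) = 71641440 / 690561223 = 0.10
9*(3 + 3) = 54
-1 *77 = -77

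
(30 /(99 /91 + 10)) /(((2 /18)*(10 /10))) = 24570 /1009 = 24.35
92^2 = 8464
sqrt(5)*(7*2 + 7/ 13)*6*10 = 11340*sqrt(5)/ 13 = 1950.54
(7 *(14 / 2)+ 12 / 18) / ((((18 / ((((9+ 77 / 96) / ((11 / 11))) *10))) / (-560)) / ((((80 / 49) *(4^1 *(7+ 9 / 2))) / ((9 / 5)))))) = -32248070000 / 5103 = -6319433.67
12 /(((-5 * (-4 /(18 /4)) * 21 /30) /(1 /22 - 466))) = -276777 /154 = -1797.25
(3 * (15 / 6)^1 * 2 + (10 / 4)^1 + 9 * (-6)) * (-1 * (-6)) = -219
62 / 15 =4.13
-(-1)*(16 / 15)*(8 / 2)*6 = 128 / 5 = 25.60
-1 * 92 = -92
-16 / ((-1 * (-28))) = -4 / 7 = -0.57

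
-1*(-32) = 32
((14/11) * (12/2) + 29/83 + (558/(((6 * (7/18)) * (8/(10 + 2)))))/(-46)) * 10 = 275795/146993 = 1.88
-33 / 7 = -4.71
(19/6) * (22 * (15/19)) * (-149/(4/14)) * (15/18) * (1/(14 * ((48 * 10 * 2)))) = -8195/4608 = -1.78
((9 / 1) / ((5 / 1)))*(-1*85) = -153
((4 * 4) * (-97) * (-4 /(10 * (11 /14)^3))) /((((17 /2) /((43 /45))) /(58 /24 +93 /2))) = 107493543808 /15273225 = 7038.04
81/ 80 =1.01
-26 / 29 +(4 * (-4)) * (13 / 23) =-6630 / 667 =-9.94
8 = 8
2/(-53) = -2/53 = -0.04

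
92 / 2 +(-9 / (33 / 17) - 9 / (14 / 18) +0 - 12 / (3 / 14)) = -2018 / 77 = -26.21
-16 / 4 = -4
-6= -6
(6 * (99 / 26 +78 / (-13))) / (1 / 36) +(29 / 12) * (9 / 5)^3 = -2986389 / 6500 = -459.44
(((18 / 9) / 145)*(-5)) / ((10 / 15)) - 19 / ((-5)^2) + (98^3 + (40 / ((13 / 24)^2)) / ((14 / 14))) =115336148006 / 122525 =941327.47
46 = 46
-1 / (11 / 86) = -7.82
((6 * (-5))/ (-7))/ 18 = 5/ 21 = 0.24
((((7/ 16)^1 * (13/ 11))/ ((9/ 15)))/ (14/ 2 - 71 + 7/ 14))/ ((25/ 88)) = -91/ 1905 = -0.05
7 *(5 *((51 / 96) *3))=55.78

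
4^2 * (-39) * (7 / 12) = -364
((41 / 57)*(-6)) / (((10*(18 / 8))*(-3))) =164 / 2565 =0.06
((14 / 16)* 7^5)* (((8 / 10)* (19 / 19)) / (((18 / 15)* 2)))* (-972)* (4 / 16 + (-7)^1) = 257298363 / 8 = 32162295.38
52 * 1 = 52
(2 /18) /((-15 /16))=-16 /135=-0.12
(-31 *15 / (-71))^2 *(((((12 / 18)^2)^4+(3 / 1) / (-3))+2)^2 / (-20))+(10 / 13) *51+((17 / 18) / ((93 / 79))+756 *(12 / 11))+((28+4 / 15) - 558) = 711229966630825189 / 2137676536993140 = 332.71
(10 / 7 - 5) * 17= -425 / 7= -60.71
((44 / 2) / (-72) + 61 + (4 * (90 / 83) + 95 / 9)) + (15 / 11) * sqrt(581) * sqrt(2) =15 * sqrt(1162) / 11 + 25095 / 332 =122.07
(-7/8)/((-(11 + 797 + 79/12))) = 0.00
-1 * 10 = -10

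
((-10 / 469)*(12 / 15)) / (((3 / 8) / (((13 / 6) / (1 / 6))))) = -832 / 1407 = -0.59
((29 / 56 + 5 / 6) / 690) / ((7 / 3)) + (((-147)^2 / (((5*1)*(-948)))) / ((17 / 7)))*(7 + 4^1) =-7500524783 / 363254640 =-20.65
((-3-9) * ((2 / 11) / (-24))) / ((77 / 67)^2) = 4489 / 65219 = 0.07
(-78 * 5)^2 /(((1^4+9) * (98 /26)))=197730 /49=4035.31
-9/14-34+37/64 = -15261/448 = -34.06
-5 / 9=-0.56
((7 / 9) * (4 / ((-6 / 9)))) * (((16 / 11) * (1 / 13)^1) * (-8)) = 1792 / 429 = 4.18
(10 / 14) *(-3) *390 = -835.71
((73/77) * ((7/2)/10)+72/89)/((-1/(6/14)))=-0.49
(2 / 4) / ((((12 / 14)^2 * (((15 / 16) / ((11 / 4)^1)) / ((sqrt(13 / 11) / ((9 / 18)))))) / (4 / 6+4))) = 686 * sqrt(143) / 405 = 20.26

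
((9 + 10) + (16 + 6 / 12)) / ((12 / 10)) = 355 / 12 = 29.58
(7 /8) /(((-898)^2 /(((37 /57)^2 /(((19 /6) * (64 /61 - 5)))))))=-584563 /15996013604112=-0.00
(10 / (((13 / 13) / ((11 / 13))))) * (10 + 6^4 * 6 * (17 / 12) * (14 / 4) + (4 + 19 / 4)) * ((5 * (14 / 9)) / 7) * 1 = 14144075 / 39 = 362668.59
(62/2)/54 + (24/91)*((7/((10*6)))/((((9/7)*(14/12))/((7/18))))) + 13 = 5297/390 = 13.58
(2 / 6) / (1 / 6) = 2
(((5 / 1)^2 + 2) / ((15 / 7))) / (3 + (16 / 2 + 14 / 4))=0.87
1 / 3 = 0.33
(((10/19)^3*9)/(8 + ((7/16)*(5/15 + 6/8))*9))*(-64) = -7372800/1076863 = -6.85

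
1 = 1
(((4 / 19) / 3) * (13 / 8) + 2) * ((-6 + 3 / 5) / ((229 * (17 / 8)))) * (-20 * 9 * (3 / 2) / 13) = 468504 / 961571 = 0.49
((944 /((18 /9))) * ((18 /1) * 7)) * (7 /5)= 416304 /5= 83260.80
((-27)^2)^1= 729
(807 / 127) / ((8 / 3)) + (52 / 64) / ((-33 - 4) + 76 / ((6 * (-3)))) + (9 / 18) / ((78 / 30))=25044479 / 9800336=2.56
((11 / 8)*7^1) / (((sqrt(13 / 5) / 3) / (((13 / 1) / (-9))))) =-77*sqrt(65) / 24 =-25.87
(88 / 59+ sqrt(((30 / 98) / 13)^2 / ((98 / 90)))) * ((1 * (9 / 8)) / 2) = 405 * sqrt(5) / 71344+ 99 / 118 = 0.85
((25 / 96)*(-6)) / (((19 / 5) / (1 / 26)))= -125 / 7904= -0.02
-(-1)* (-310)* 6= -1860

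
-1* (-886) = 886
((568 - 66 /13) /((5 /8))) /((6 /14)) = 409808 /195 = 2101.58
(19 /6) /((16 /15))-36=-1057 /32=-33.03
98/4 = 49/2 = 24.50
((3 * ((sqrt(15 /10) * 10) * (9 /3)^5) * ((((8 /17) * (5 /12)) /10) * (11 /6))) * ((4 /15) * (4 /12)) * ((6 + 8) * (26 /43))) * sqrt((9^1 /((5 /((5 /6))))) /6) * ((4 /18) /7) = 1144 * sqrt(6) /731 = 3.83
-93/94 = -0.99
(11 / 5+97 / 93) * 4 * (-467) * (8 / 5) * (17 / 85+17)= -1938057472 / 11625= -166714.62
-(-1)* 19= 19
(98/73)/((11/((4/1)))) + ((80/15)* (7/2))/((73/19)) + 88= 224872/2409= 93.35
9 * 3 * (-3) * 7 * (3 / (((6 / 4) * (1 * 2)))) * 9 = -5103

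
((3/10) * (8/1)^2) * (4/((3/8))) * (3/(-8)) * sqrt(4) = -768/5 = -153.60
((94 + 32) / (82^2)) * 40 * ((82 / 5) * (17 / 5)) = 8568 / 205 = 41.80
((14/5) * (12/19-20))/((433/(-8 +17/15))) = 530656/617025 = 0.86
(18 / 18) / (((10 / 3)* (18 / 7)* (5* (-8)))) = -7 / 2400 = -0.00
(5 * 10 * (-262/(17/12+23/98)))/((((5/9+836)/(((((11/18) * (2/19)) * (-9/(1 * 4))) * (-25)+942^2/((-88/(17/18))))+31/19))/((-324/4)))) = -587929031310600/80417249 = -7310981.64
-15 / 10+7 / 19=-1.13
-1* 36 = -36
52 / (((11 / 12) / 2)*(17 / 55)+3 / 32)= 24960 / 113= 220.88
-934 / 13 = -71.85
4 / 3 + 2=10 / 3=3.33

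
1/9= 0.11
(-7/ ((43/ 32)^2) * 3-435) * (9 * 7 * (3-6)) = 156079791/ 1849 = 84413.08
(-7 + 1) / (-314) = 3 / 157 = 0.02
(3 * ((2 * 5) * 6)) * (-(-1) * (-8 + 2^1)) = -1080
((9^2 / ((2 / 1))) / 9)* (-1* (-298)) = 1341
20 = 20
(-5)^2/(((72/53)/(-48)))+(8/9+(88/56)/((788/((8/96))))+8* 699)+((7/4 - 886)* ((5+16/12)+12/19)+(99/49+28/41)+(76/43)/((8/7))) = -67278135569581/46561901904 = -1444.92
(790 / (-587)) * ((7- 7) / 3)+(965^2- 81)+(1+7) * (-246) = 929176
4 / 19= 0.21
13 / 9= 1.44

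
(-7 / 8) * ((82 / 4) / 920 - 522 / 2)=3361393 / 14720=228.36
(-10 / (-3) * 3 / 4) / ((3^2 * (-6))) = -5 / 108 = -0.05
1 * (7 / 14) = 1 / 2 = 0.50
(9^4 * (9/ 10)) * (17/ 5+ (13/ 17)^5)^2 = 19949403606186134322/ 251999237556125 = 79164.54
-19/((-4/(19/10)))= 361/40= 9.02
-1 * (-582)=582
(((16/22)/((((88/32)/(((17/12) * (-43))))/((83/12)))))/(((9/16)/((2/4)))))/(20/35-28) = 424711/117612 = 3.61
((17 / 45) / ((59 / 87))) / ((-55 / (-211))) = 104023 / 48675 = 2.14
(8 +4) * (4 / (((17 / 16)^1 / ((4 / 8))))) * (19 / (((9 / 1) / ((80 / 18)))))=97280 / 459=211.94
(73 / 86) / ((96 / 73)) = 5329 / 8256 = 0.65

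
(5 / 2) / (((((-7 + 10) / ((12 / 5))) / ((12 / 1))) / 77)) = 1848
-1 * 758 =-758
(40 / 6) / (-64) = -0.10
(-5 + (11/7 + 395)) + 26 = 2923/7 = 417.57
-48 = -48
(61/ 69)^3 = 226981/ 328509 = 0.69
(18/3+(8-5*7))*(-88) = 1848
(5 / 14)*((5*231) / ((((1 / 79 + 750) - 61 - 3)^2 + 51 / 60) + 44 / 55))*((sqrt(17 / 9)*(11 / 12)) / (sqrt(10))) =18879025*sqrt(170) / 704905997436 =0.00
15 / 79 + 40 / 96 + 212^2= 42607487 / 948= 44944.61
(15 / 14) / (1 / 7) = 15 / 2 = 7.50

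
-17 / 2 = -8.50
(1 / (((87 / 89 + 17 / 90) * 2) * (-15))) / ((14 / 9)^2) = -21627 / 1831228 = -0.01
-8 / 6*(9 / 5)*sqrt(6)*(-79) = 948*sqrt(6) / 5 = 464.42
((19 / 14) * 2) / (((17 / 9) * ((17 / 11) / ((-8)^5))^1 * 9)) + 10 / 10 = -6846489 / 2023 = -3384.32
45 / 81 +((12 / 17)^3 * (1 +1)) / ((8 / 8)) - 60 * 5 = -13209431 / 44217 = -298.74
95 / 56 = 1.70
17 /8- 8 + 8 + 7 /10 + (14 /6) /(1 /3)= 393 /40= 9.82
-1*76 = -76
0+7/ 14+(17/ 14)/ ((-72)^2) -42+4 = -2721583/ 72576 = -37.50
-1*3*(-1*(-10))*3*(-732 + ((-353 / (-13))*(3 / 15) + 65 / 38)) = 16113609 / 247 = 65237.28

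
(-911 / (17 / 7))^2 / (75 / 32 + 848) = 1301316128 / 7863979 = 165.48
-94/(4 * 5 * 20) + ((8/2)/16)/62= -179/775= -0.23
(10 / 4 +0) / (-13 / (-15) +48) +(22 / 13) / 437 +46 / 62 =205760095 / 258178726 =0.80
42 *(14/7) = 84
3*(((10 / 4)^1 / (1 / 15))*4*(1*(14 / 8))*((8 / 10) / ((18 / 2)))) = 70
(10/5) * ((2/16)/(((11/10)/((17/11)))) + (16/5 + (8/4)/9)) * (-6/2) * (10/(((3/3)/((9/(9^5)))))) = -0.03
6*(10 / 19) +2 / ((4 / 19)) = 481 / 38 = 12.66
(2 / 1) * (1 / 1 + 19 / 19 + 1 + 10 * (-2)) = -34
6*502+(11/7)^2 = 147709/49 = 3014.47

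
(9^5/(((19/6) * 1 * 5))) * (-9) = -3188646/95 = -33564.69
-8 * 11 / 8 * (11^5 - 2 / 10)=-8857794 / 5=-1771558.80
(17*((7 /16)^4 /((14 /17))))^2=9826162129 /17179869184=0.57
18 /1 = 18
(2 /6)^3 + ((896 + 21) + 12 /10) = 123962 /135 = 918.24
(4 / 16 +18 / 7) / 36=79 / 1008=0.08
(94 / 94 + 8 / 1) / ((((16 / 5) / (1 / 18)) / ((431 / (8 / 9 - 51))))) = -19395 / 14432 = -1.34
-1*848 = -848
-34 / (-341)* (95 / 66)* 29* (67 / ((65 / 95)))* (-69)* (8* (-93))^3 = 18217294410677760 / 1573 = 11581242473412.43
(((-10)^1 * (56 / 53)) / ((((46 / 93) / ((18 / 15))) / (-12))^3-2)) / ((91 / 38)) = 114085363783680 / 51714742387451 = 2.21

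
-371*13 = -4823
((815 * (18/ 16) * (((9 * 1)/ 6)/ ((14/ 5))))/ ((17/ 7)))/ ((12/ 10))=183375/ 1088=168.54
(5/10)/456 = 1/912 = 0.00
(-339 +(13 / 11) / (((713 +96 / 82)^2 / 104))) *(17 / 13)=-443.31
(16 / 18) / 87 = 8 / 783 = 0.01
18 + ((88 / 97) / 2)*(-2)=1658 / 97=17.09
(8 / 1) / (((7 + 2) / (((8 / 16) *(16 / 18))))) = 32 / 81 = 0.40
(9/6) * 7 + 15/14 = 81/7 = 11.57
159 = 159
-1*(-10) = 10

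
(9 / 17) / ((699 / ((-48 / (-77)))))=144 / 304997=0.00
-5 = -5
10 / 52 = 5 / 26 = 0.19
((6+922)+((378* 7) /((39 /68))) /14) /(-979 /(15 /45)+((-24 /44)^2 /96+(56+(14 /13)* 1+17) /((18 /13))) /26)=-31649728 /73866625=-0.43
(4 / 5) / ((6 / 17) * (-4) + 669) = 68 / 56745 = 0.00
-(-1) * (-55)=-55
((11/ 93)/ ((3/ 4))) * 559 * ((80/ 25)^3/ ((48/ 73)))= 459650048/ 104625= 4393.31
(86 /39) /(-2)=-43 /39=-1.10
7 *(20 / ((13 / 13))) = 140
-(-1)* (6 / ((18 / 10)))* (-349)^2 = 1218010 / 3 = 406003.33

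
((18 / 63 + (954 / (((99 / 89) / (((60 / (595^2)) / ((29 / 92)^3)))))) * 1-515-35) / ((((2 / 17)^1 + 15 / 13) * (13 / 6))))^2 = 3859347416170904490760724736 / 98586173197245067867225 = 39146.94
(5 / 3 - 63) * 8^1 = -1472 / 3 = -490.67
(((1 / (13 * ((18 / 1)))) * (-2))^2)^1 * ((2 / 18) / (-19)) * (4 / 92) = -1 / 53838837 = -0.00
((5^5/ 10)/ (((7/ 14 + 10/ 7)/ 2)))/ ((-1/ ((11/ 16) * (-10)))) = 240625/ 108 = 2228.01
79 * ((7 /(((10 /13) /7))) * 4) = 100646 /5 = 20129.20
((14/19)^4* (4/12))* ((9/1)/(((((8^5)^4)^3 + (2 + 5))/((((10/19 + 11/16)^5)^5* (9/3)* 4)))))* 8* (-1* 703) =-11981068399340403532931595510828374997783629764476097100058130495770717/2422309607023430000519640620084034379744716669303234540518707881996747063672639053690211666226087473584525389273759744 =-0.00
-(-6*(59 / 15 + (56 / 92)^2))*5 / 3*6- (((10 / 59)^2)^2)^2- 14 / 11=219546449280709723398 / 854406316419543899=256.96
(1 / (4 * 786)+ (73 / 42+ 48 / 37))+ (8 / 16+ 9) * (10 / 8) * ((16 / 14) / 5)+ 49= 14860901 / 271432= 54.75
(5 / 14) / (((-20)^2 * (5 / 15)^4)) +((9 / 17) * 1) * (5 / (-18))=-1423 / 19040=-0.07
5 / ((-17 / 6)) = -30 / 17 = -1.76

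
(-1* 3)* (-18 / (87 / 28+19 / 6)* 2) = 9072 / 527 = 17.21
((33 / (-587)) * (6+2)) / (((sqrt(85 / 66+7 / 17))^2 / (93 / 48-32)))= 8904753 / 1119409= 7.95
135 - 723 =-588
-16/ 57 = -0.28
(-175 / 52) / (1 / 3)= -525 / 52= -10.10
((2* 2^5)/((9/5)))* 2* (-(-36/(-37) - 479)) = 11319680/333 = 33993.03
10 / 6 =5 / 3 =1.67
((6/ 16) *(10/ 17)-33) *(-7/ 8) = 28.68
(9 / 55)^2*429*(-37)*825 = -350649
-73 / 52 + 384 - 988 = -31481 / 52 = -605.40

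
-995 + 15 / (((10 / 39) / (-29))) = -2691.50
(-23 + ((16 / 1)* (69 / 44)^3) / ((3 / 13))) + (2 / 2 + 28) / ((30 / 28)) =271.45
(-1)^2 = 1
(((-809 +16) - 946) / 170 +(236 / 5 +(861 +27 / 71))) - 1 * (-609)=3638745 / 2414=1507.35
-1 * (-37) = 37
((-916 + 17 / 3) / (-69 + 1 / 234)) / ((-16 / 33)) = -3514797 / 129160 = -27.21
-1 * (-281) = 281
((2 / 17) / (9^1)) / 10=1 / 765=0.00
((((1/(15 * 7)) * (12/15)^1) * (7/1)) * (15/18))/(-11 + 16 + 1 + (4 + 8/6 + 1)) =2/555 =0.00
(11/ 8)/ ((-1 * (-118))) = 11/ 944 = 0.01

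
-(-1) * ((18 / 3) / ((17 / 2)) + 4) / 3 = 80 / 51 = 1.57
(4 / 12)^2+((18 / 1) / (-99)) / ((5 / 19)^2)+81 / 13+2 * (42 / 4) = 795251 / 32175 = 24.72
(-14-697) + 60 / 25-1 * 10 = -718.60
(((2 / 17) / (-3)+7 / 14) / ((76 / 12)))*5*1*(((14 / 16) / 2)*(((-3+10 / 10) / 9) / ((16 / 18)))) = -1645 / 41344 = -0.04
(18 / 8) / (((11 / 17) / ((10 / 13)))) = 765 / 286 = 2.67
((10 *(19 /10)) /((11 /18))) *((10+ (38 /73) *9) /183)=122208 /48983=2.49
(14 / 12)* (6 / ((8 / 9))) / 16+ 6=831 / 128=6.49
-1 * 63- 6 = -69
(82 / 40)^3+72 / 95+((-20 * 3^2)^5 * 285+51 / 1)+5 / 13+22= -106412911487836470913 / 1976000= -53852687999917.24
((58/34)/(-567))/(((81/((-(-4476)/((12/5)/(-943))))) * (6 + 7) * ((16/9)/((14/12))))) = 51002155/15466464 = 3.30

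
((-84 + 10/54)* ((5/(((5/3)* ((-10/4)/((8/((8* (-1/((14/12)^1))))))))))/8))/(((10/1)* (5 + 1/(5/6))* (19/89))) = -45479/41040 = -1.11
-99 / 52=-1.90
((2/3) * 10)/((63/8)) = 160/189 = 0.85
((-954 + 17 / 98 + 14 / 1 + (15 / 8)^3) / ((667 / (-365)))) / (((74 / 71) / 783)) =16382188267065 / 42699776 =383659.82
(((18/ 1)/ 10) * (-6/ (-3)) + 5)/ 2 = 43/ 10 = 4.30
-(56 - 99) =43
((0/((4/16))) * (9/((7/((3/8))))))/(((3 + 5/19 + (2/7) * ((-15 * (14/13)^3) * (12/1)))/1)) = 0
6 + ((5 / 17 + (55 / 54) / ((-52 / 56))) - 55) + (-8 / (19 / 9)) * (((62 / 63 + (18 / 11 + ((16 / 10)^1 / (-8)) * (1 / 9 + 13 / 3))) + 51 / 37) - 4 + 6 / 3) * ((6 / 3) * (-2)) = -10651814479 / 322999677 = -32.98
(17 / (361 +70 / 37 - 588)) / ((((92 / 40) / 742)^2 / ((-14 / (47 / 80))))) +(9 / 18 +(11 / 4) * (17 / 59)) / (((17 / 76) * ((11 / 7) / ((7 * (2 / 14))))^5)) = 187297.29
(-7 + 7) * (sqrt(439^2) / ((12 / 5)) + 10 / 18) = 0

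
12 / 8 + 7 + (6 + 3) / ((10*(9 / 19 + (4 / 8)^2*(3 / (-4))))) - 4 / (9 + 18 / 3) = 9899 / 870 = 11.38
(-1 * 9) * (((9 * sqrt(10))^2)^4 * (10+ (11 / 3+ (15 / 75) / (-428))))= -5665185240565500 / 107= -52945656453883.18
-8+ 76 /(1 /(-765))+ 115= -58033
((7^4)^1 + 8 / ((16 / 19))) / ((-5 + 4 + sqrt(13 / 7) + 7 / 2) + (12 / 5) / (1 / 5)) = 326221 / 1945 - 3214 *sqrt(91) / 1945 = 151.96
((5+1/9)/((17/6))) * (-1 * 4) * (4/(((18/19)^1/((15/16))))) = -4370/153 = -28.56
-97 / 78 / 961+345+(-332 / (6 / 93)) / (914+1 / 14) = 325535431009 / 959237526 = 339.37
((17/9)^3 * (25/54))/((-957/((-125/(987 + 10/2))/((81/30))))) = 76765625/504520324704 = 0.00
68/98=34/49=0.69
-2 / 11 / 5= -2 / 55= -0.04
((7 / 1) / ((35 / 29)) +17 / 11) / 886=202 / 24365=0.01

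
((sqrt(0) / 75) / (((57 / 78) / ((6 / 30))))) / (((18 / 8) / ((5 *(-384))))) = 0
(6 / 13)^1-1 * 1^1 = -7 / 13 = -0.54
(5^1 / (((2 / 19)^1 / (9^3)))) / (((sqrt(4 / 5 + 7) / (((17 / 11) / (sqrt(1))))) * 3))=130815 * sqrt(195) / 286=6387.18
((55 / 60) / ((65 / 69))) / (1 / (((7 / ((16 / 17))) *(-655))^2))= 307416405065 / 13312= 23093179.47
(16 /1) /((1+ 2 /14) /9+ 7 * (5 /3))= 1008 /743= 1.36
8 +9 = 17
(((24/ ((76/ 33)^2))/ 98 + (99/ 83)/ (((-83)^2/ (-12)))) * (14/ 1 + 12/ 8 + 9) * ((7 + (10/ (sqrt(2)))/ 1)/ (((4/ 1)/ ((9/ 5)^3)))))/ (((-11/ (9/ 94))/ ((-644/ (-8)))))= -171313179584211 * sqrt(2)/ 31044832092800 - 1199192257089477/ 155224160464000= -15.53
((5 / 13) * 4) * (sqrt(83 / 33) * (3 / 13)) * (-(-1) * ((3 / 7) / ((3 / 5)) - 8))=-1020 * sqrt(2739) / 13013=-4.10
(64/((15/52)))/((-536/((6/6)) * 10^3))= -0.00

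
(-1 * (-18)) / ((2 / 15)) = 135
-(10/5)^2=-4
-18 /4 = -9 /2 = -4.50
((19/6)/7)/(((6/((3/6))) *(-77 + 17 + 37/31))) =-0.00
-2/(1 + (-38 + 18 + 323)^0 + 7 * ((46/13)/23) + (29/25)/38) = -24700/38377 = -0.64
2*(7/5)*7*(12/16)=147/10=14.70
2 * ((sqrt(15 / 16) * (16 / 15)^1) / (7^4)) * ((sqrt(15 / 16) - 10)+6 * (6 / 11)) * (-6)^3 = -432 / 2401+42624 * sqrt(15) / 132055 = 1.07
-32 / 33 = -0.97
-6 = -6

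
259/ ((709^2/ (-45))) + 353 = 177434738/ 502681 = 352.98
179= 179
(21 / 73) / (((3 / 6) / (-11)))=-6.33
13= 13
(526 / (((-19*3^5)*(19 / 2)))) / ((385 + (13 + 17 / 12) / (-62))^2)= -64702208 / 798754907681883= -0.00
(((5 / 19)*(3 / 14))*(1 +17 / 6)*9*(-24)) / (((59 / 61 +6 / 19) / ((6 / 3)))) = -757620 / 10409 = -72.79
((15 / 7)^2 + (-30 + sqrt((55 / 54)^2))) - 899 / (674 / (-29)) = 6371819 / 445851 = 14.29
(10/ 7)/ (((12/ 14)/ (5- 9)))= -20/ 3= -6.67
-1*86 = -86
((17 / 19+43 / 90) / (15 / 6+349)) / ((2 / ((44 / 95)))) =51634 / 57101175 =0.00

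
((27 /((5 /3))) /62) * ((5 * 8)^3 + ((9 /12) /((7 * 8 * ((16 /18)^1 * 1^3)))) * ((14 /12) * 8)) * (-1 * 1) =-331776729 /19840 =-16722.62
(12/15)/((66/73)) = 146/165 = 0.88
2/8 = 1/4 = 0.25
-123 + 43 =-80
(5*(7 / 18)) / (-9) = -35 / 162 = -0.22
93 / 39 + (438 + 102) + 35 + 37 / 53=398299 / 689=578.08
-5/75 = -1/15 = -0.07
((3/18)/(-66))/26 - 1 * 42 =-42.00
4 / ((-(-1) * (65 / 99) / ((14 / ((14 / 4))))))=1584 / 65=24.37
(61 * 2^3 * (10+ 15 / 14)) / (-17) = -37820 / 119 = -317.82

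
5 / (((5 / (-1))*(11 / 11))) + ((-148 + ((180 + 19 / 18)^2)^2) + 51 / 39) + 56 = 1466495575779901 / 1364688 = 1074601356.34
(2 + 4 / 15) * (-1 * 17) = -578 / 15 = -38.53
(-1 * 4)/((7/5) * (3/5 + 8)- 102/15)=-100/131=-0.76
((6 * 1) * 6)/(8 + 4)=3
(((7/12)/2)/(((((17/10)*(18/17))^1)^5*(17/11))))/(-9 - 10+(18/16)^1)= -21875/39149487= -0.00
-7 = -7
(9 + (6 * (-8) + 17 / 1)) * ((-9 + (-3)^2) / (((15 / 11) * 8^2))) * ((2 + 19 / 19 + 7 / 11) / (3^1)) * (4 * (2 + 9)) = 0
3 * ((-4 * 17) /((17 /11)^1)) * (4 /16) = -33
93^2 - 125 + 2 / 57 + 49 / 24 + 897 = 4296923 / 456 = 9423.08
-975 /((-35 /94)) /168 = 3055 /196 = 15.59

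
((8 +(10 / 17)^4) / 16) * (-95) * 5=-40266225 / 167042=-241.05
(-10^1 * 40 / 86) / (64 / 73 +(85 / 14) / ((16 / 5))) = -3270400 / 1950523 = -1.68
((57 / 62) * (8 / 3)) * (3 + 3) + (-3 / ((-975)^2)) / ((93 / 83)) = 433484917 / 29469375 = 14.71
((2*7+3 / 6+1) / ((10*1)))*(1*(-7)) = -217 / 20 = -10.85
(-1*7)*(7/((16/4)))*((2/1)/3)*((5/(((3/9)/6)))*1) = -735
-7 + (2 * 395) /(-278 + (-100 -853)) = -9407 /1231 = -7.64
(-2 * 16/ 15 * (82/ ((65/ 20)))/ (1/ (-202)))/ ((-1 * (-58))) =1060096/ 5655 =187.46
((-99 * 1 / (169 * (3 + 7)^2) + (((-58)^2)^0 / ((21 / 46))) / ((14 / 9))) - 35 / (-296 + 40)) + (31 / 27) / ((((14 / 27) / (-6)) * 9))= 9990233 / 158995200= 0.06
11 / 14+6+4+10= 291 / 14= 20.79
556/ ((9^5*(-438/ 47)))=-13066/ 12931731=-0.00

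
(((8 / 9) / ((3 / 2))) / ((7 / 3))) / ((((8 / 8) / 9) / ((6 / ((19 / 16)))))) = 1536 / 133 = 11.55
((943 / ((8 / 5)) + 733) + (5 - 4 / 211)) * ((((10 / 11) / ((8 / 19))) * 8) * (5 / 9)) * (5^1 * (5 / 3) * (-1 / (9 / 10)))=-14781584375 / 125334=-117937.55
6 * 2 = 12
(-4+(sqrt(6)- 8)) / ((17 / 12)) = -144 / 17+12 * sqrt(6) / 17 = -6.74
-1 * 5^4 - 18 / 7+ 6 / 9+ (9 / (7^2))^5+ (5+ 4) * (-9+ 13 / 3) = -566846940382 / 847425747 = -668.90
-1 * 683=-683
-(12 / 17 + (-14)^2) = -3344 / 17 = -196.71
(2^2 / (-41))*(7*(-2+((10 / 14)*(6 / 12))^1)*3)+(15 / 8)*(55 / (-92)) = 67743 / 30176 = 2.24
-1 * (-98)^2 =-9604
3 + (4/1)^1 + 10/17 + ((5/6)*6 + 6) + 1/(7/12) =20.30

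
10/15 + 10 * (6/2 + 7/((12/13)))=213/2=106.50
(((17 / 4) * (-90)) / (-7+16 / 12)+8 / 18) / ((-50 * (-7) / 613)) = 749699 / 6300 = 119.00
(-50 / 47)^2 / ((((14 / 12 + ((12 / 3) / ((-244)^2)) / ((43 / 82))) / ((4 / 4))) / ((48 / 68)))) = 1800033750 / 2629047977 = 0.68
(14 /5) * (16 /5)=224 /25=8.96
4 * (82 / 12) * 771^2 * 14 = 227472756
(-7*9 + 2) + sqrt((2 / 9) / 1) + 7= -54 + sqrt(2) / 3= -53.53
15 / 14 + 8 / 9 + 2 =499 / 126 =3.96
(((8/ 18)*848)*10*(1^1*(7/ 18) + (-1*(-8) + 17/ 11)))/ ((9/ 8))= 266882560/ 8019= 33281.28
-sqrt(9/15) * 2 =-2 * sqrt(15)/5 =-1.55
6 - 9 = -3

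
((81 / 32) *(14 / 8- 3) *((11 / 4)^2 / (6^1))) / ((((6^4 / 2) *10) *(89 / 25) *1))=-3025 / 17498112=-0.00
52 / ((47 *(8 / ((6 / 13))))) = 3 / 47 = 0.06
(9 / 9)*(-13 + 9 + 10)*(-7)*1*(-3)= 126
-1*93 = -93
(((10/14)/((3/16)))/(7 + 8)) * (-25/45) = -80/567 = -0.14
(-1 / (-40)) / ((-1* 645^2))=-1 / 16641000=-0.00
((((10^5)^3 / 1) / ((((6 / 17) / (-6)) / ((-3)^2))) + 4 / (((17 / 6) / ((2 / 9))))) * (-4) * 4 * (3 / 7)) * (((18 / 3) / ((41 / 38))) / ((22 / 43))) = 87429270857142856963584 / 7667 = 11403322141273360762.17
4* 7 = 28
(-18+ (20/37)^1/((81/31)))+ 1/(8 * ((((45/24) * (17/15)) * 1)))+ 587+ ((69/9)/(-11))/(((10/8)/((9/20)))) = 7972451969/14010975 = 569.01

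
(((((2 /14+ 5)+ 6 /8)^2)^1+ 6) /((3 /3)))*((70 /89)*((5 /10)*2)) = 159645 /4984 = 32.03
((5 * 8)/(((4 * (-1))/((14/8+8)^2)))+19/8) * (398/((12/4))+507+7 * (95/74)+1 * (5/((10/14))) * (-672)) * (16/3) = 6829577182/333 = 20509240.79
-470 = -470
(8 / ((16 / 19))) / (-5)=-1.90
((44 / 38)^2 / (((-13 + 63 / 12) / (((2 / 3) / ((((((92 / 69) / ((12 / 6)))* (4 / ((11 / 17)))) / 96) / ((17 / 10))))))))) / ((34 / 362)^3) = -1515357172032 / 274906915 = -5512.26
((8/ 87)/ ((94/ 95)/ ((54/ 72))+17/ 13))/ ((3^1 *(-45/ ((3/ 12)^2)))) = -247/ 15241878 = -0.00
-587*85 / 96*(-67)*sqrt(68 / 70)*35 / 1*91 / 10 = 60841963*sqrt(1190) / 192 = 10931392.03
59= 59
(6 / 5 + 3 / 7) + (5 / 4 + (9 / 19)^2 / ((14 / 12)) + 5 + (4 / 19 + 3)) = 570163 / 50540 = 11.28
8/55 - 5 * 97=-26667/55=-484.85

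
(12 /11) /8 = 3 /22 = 0.14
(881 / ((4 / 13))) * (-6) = -17179.50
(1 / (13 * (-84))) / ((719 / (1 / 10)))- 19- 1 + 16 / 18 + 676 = 15472649917 / 23554440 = 656.89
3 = 3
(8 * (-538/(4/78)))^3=-591181209994752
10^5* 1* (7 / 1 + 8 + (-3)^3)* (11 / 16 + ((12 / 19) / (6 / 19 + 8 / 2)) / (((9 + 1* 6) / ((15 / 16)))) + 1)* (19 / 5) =-317205000 / 41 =-7736707.32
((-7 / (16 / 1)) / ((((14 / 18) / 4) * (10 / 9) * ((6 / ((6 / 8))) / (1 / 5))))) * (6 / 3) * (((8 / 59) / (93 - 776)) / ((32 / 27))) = 2187 / 128950400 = 0.00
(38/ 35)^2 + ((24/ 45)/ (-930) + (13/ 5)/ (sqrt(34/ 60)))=80536/ 68355 + 13 * sqrt(510)/ 85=4.63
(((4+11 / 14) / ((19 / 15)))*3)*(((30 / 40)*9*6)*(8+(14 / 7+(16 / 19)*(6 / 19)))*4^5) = 231695562240 / 48013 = 4825683.92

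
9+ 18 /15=51 /5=10.20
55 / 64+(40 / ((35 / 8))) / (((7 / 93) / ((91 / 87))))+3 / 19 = 31614183 / 246848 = 128.07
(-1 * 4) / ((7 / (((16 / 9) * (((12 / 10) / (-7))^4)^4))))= -20061226008576 / 35496599424317474365234375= -0.00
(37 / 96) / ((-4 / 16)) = -37 / 24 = -1.54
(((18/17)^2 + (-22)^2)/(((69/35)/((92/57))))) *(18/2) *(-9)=-176652000/5491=-32171.19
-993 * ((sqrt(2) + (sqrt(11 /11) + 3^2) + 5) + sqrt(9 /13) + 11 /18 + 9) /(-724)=36.84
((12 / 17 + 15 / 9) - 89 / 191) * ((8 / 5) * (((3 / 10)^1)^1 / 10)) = 37144 / 405875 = 0.09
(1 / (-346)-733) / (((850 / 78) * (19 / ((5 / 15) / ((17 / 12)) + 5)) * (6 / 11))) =-3227809013 / 94994300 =-33.98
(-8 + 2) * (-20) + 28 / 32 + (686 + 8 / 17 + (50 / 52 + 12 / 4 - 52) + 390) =2031975 / 1768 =1149.31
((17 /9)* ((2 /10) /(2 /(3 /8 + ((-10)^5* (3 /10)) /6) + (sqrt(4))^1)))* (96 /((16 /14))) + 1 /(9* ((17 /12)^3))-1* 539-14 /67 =-103324695258739 /197448286785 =-523.30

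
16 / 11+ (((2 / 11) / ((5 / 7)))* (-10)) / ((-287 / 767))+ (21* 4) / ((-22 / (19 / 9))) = 266 / 1353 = 0.20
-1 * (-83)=83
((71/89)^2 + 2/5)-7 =-236188/39605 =-5.96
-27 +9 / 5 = -126 / 5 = -25.20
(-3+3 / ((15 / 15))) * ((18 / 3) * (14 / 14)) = 0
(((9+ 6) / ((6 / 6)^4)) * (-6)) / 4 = -45 / 2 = -22.50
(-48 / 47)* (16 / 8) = -96 / 47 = -2.04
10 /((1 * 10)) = 1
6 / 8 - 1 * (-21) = 87 / 4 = 21.75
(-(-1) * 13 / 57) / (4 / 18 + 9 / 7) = 273 / 1805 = 0.15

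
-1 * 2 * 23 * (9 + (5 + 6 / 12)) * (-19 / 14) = 12673 / 14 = 905.21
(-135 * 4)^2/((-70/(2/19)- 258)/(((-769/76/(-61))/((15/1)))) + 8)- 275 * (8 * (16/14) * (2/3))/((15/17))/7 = -274.88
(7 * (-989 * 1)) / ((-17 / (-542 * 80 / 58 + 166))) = -236842.43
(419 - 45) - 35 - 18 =321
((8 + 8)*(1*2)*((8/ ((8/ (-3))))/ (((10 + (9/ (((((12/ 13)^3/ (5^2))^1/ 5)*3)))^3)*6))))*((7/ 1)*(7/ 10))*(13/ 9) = -108206751744/ 103559573744601925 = -0.00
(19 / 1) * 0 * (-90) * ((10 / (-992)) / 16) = 0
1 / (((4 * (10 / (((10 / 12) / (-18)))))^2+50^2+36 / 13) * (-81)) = -13 / 788695704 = -0.00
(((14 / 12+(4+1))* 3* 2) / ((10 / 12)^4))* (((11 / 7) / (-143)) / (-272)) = 2997 / 966875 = 0.00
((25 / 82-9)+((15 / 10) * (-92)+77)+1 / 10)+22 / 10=-13816 / 205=-67.40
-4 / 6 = -2 / 3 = -0.67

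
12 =12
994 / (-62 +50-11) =-43.22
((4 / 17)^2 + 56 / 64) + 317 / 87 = 4.57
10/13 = 0.77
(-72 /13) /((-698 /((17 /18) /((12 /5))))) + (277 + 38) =8575015 /27222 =315.00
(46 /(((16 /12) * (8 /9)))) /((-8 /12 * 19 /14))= -13041 /304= -42.90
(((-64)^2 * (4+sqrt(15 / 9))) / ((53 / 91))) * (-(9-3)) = -8945664 / 53-745472 * sqrt(15) / 53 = -223261.60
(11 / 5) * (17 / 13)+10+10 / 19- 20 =-8147 / 1235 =-6.60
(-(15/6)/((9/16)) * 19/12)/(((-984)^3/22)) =1045/6431156352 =0.00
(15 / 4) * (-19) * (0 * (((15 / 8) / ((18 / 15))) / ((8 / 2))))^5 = 0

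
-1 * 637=-637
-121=-121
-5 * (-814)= 4070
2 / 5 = 0.40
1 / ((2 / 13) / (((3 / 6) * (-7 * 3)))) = -273 / 4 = -68.25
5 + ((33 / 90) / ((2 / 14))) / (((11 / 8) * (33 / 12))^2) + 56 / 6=96583 / 6655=14.51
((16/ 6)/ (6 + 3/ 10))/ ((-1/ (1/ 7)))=-80/ 1323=-0.06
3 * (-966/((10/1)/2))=-2898/5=-579.60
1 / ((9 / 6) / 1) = 2 / 3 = 0.67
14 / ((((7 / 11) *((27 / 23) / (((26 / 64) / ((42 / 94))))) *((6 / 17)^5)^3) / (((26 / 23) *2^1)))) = 250098489279567135281789 / 1066379545018368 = 234530463.80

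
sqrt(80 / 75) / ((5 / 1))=4*sqrt(15) / 75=0.21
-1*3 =-3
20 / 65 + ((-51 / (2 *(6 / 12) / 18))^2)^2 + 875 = 9232388633667 / 13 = 710183741051.31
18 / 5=3.60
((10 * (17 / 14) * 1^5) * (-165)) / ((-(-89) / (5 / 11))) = -6375 / 623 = -10.23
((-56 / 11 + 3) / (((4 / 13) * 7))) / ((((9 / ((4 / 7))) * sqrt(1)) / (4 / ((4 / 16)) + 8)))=-2392 / 1617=-1.48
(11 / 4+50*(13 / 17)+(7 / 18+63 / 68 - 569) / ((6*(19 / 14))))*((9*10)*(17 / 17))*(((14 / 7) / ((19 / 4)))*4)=-80178400 / 18411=-4354.92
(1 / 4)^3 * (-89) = -89 / 64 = -1.39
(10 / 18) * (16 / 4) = 20 / 9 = 2.22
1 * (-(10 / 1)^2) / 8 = -25 / 2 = -12.50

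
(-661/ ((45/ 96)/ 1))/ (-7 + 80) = -21152/ 1095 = -19.32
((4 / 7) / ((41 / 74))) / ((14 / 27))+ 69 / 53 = 350409 / 106477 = 3.29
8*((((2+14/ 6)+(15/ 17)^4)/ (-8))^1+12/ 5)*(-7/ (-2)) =49.91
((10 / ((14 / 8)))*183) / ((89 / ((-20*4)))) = -585600 / 623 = -939.97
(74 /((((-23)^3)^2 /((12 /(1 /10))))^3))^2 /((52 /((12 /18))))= 2725208064000000 /136818696640264175665404072564353207561219169970093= 0.00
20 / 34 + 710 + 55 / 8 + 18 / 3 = 98391 / 136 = 723.46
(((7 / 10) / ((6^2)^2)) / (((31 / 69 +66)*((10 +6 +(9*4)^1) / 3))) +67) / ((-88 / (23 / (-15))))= 75580502929 / 64741248000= 1.17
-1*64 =-64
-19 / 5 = -3.80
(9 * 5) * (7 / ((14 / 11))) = 495 / 2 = 247.50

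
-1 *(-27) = 27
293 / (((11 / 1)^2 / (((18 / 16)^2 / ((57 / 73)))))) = 577503 / 147136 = 3.92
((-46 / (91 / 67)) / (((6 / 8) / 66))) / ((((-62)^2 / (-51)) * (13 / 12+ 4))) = 41496048 / 5334511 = 7.78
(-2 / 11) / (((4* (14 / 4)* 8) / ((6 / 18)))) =-0.00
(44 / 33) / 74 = 2 / 111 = 0.02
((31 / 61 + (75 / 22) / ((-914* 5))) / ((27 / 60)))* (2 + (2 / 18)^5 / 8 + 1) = 3.38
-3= -3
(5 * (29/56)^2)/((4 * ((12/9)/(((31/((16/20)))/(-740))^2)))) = 12123015/17584881664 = 0.00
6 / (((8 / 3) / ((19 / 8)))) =171 / 32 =5.34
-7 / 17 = -0.41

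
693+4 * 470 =2573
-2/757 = -0.00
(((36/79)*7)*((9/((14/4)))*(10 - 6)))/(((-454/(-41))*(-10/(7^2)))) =-1301832/89665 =-14.52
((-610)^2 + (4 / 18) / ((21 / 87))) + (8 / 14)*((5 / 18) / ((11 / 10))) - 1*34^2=28562770 / 77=370945.06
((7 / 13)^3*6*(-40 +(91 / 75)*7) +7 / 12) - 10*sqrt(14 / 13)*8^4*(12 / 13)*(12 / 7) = -5898240*sqrt(182) / 1183 - 19067741 / 659100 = -67291.49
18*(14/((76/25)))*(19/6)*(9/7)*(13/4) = 8775/8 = 1096.88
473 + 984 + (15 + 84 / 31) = 45716 / 31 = 1474.71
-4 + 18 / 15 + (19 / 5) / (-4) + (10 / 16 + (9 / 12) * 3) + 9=65 / 8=8.12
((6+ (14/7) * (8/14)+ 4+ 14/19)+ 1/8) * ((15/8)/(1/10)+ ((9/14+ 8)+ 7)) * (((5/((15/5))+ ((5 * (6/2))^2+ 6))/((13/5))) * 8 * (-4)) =-1182307.21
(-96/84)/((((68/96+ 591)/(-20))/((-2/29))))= -7680/2882803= -0.00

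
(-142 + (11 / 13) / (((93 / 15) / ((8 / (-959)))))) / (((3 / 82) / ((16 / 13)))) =-72002788288 / 15072603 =-4777.06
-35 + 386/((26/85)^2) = 1382595/338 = 4090.52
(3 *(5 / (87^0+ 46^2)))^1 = 0.01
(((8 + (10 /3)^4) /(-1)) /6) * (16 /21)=-85184 /5103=-16.69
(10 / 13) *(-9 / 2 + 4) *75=-375 / 13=-28.85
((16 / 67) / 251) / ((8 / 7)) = 14 / 16817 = 0.00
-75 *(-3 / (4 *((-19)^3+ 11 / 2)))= -0.01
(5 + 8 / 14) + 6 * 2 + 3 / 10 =1251 / 70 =17.87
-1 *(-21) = 21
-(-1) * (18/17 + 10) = 188/17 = 11.06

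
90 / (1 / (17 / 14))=109.29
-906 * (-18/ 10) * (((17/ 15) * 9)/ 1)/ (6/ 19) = 52674.84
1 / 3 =0.33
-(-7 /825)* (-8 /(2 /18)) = -168 /275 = -0.61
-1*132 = -132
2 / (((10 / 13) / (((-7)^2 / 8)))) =637 / 40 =15.92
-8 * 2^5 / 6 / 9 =-128 / 27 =-4.74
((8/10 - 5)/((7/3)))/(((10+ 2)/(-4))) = 3/5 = 0.60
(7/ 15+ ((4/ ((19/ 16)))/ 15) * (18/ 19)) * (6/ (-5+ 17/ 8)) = -58864/ 41515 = -1.42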